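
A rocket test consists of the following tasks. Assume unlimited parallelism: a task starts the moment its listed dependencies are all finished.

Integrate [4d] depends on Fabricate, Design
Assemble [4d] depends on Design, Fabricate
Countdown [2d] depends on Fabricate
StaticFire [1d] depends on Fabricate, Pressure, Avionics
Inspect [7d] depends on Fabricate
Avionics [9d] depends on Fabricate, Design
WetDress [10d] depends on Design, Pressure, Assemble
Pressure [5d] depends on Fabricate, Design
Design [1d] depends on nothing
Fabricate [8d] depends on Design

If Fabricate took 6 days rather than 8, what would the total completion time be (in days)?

Critical path before the change: Design→Fabricate→Pressure→WetDress = 1+8+5+10 = 24 giving 24 days.
Fabricate lies on that path, so at 6 days the path becomes 22 days.
That remains the longest chain; total 22 days.

22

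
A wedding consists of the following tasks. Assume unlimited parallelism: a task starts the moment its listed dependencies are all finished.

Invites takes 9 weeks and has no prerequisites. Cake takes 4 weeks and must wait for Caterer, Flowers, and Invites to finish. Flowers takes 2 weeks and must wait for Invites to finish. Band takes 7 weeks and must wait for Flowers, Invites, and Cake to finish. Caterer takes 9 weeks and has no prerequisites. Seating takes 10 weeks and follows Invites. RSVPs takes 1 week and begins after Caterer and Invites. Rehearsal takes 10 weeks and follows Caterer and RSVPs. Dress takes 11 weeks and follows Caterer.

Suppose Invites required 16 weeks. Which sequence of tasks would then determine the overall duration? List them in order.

Actual critical path: Invites→Flowers→Cake→Band = 9+2+4+7 = 22 ⇒ 22 weeks.
Invites lies on that path, so at 16 weeks the path becomes 29 weeks.
No other chain overtakes it, so the finish is 29 weeks.

Invites, Flowers, Cake, Band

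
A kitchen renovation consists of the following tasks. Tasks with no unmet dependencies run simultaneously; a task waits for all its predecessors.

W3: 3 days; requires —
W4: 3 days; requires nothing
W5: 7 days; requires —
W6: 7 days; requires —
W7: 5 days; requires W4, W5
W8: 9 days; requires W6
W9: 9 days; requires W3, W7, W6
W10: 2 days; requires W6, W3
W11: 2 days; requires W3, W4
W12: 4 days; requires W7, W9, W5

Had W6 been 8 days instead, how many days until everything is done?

Actual critical path: W5→W7→W9→W12 = 7+5+9+4 = 25 ⇒ 25 days.
W6 is off the critical path — its longest chain is 20 days, giving 5 of slack.
The critical path is still W5→W7→W9→W12; finish is now 25 days.

25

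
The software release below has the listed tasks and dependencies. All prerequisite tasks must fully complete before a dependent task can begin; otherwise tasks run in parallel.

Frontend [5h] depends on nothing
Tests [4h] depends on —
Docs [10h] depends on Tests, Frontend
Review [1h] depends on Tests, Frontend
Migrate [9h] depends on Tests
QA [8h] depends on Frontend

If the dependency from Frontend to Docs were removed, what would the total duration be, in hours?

14

With the dependency in place, Frontend→Docs = 5+10 = 15 sets the finish at 15 hours.
Without Frontend→Docs, Docs's earliest start moves from 5 to 4.
New critical path: Tests→Docs = 4+10 = 14 ⇒ 14 hours.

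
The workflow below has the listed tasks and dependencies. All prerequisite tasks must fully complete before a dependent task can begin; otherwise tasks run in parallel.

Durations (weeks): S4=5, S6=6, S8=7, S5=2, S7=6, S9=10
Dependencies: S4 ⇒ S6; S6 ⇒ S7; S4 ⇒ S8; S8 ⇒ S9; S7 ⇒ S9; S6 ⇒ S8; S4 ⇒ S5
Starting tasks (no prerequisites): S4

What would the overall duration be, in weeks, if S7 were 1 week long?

28

Actual critical path: S4→S6→S8→S9 = 5+6+7+10 = 28 ⇒ 28 weeks.
S7 is off the critical path — its longest chain is 27 weeks, giving 1 of slack.
The critical path is still S4→S6→S8→S9; finish is now 28 weeks.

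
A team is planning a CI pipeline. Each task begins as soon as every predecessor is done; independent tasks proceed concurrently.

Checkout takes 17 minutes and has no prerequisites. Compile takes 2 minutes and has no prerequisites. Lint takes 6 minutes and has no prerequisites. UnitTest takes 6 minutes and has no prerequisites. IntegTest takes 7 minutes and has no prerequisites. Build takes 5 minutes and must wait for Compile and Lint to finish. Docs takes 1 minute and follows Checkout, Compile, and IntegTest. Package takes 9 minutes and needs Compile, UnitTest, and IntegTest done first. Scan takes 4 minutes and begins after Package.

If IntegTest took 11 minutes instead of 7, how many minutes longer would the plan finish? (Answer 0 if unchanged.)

4

Critical path before the change: IntegTest→Package→Scan = 7+9+4 = 20 giving 20 minutes.
IntegTest lies on that path, so at 11 minutes the path becomes 24 minutes.
That remains the longest chain; total 24 minutes.
Change in finish: 24 − 20 = +4 minutes.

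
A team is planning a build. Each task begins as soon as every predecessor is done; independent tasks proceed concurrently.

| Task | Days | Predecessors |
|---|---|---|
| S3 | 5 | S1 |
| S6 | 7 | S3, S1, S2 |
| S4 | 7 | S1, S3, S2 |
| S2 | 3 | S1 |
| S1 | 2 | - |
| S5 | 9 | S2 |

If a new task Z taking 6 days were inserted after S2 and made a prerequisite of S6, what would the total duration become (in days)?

18

Originally the build takes 14 days.
With Z inserted, S6 now waits for max(S3, S1, S2, Z).
New critical path: S1→S2→Z→S6 = 2+3+6+7 = 18 ⇒ 18 days.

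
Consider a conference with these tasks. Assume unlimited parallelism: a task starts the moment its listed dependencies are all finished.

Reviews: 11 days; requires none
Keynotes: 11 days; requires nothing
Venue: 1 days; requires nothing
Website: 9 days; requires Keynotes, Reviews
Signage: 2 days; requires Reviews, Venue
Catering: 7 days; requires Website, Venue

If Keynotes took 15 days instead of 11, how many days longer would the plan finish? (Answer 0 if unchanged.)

The binding path is Keynotes→Website→Catering = 11+9+7 = 27; finish at 27 days.
Keynotes is on the critical path; changing it to 15 makes that path 31 days.
The critical path is still Keynotes→Website→Catering; finish is now 31 days.
Change in finish: 31 − 27 = +4 days.

4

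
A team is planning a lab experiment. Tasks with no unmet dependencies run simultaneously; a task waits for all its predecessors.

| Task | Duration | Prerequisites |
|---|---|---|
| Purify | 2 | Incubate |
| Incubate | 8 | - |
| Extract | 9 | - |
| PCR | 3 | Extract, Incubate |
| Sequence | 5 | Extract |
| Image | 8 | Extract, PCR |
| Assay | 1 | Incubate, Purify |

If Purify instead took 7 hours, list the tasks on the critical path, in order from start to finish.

Extract, PCR, Image

As given, the longest chain is Extract→PCR→Image = 9+3+8 = 20, so the finish is 20 hours.
Purify has 9 hours of float (longest path through it is 11).
No other chain overtakes it, so the finish is 20 hours.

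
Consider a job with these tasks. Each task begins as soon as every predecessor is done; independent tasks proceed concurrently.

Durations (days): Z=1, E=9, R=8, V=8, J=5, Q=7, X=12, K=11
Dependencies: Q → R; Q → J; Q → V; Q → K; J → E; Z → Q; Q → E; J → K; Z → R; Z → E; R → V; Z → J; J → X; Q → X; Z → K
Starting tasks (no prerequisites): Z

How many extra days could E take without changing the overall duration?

3

Z→Q→J→X = 1+7+5+12 = 25 sets the makespan at 25 days.
E finishes as early as 22 and must finish by 25.
Float = 25 − 22 = 3.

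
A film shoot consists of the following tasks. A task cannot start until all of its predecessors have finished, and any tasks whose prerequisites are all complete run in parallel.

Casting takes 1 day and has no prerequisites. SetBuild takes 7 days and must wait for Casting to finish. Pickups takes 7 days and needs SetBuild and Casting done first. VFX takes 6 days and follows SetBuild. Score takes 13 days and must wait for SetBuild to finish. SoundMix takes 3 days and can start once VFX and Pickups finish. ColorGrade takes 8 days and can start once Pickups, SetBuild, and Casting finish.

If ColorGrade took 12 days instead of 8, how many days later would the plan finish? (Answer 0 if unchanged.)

Baseline: Casting→SetBuild→Pickups→ColorGrade = 1+7+7+8 = 23 → 23 days.
ColorGrade is on the critical path; changing it to 12 makes that path 27 days.
That remains the longest chain; total 27 days.
Change in finish: 27 − 23 = +4 days.

4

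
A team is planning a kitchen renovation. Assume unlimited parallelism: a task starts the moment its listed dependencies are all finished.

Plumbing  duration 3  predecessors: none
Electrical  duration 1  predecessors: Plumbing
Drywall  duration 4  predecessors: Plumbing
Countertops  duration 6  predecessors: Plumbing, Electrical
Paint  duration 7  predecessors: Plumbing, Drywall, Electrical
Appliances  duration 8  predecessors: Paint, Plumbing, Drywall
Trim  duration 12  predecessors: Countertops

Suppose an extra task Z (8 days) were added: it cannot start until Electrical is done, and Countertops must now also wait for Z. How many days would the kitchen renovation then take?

30

Originally the kitchen renovation takes 22 days.
With Z inserted, Countertops now waits for max(Plumbing, Electrical, Z).
New critical path: Plumbing→Electrical→Z→Countertops→Trim = 3+1+8+6+12 = 30 ⇒ 30 days.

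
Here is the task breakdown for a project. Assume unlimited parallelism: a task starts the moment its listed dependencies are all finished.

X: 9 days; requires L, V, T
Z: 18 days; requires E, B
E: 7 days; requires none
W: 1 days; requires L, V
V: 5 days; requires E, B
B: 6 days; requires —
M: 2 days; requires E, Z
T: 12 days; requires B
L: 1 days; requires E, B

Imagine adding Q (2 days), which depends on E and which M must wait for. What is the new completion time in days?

Originally the schedule takes 27 days.
With Q inserted, M now waits for max(E, Z, Q).
New critical path: E→Z→M = 7+18+2 = 27 ⇒ 27 days.

27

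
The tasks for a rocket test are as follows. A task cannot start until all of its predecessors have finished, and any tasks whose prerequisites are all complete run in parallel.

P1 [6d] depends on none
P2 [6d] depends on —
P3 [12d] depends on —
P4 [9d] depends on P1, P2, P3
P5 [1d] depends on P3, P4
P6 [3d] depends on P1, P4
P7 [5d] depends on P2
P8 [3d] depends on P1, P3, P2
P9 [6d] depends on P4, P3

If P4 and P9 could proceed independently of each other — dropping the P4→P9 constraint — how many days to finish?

24

Before: longest chain P3→P4→P9 = 12+9+6 = 27, finish 27.
Without P4→P9, P9's earliest start moves from 21 to 12.
The longest chain is now P3→P4→P6 = 12+9+3 = 24, so the schedule takes 24 days.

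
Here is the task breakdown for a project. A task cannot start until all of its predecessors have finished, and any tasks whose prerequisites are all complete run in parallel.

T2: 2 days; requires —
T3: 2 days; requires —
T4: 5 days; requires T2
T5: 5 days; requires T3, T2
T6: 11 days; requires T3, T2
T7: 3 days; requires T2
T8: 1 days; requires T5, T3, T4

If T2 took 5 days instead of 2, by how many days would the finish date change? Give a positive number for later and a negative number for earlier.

Critical path before the change: T2→T6 = 2+11 = 13 giving 13 days.
Since T2 is critical, the +3 change carries straight to that chain (now 16 days).
That remains the longest chain; total 16 days.
Change in finish: 16 − 13 = +3 days.

3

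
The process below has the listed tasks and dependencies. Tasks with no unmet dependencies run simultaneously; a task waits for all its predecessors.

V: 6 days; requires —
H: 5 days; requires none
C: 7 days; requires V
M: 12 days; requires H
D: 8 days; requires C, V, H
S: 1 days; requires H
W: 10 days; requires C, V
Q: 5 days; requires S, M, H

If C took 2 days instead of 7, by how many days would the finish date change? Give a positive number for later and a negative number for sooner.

The binding path is V→C→W = 6+7+10 = 23; finish at 23 days.
C lies on that path, so at 2 days the path becomes 18 days.
The binding chain switches to H→M→Q = 5+12+5 = 22; finish 22 days.
Change in finish: 22 − 23 = -1 days.

-1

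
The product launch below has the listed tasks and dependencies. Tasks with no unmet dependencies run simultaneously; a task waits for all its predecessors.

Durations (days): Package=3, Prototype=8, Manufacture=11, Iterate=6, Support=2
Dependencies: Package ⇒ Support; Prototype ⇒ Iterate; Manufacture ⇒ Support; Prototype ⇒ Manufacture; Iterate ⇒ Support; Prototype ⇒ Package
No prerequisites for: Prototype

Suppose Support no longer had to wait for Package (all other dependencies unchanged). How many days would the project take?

21

Before: longest chain Prototype→Manufacture→Support = 8+11+2 = 21, finish 21.
Dropping Package→Support doesn't change Support's earliest start (19); another predecessor still binds.
After: Prototype→Manufacture→Support = 8+11+2 = 21 → 21 days.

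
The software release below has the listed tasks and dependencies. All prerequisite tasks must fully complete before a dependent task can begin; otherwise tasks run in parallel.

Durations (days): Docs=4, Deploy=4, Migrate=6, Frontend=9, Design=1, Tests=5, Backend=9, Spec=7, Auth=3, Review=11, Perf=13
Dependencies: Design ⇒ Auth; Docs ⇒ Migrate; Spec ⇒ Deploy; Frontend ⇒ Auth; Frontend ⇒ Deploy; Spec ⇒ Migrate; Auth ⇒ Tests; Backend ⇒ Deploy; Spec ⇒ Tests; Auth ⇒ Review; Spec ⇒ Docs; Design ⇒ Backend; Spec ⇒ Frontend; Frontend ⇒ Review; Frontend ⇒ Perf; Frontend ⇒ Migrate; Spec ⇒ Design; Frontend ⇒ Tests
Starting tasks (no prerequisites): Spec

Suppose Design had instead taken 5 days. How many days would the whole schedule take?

The binding path is Spec→Frontend→Auth→Review = 7+9+3+11 = 30; finish at 30 days.
Design has 8 days of float (longest path through it is 22).
No other chain overtakes it, so the finish is 30 days.

30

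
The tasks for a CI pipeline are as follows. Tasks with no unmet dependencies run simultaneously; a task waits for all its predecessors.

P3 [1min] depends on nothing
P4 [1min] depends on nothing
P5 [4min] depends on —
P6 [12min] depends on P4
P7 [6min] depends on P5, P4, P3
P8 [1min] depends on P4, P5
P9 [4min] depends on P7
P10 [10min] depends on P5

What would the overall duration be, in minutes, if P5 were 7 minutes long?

Baseline: P5→P7→P9 = 4+6+4 = 14 → 14 minutes.
Since P5 is critical, the +3 change carries straight to that chain (now 17 minutes).
The critical path is still P5→P7→P9; finish is now 17 minutes.

17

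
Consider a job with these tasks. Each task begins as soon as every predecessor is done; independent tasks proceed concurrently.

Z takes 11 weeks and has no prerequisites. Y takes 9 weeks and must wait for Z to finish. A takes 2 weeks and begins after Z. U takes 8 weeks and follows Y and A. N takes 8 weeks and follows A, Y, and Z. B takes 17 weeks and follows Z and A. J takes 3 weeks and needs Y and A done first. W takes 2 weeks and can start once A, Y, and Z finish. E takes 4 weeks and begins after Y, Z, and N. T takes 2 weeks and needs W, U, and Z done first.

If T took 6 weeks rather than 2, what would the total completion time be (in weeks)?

Actual critical path: Z→Y→N→E = 11+9+8+4 = 32 ⇒ 32 weeks.
The longest path through T is only 30 weeks, so T has float 2.
The binding chain switches to Z→Y→U→T = 11+9+8+6 = 34; finish 34 weeks.

34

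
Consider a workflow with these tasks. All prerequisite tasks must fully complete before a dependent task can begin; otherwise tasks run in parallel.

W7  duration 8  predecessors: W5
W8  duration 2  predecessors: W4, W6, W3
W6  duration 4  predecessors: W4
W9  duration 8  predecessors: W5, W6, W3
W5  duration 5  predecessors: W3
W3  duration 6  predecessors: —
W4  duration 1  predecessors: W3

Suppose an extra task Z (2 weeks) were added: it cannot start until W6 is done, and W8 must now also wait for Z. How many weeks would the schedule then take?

19

Originally the schedule takes 19 weeks.
With Z inserted, W8 now waits for max(W4, W6, W3, Z).
New critical path: W3→W4→W6→W9 = 6+1+4+8 = 19 ⇒ 19 weeks.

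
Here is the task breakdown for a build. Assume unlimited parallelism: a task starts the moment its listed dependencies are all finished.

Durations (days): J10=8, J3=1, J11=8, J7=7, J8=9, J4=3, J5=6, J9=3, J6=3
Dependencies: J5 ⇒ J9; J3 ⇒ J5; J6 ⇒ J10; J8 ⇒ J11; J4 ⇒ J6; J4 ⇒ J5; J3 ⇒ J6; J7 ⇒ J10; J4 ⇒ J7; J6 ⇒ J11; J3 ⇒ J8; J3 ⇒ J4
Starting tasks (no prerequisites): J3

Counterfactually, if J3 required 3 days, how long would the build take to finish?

Critical path before the change: J3→J4→J7→J10 = 1+3+7+8 = 19 giving 19 days.
J3 lies on that path, so at 3 days the path becomes 21 days.
The critical path is still J3→J4→J7→J10; finish is now 21 days.

21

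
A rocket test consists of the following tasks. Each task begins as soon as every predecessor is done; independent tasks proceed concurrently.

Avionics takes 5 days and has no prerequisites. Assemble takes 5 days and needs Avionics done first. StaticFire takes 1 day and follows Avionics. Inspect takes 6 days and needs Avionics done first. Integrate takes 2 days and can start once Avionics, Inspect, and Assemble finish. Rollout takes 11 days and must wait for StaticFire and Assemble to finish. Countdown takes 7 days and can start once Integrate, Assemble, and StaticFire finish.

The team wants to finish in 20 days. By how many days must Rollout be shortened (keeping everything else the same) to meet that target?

1

Current finish: 21 days; target: 20.
Rollout is on every critical path, so each day cut from Rollout cuts the finish by one (this holds down to a finish of 20).
Need 21 − 20 = 1 day off Rollout → Rollout becomes 10 days, finish becomes 20.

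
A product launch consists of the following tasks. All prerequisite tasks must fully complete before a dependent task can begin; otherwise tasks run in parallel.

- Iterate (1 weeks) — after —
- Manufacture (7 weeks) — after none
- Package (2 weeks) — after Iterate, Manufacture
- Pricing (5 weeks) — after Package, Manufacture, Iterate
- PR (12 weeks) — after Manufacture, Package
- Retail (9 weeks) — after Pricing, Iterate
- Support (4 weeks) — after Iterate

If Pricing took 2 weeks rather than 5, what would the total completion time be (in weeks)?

21

Actual critical path: Manufacture→Package→Pricing→Retail = 7+2+5+9 = 23 ⇒ 23 weeks.
Pricing lies on that path, so at 2 weeks the path becomes 20 weeks.
Now Manufacture→Package→PR = 7+2+12 = 21 is longest, so the finish becomes 21 weeks.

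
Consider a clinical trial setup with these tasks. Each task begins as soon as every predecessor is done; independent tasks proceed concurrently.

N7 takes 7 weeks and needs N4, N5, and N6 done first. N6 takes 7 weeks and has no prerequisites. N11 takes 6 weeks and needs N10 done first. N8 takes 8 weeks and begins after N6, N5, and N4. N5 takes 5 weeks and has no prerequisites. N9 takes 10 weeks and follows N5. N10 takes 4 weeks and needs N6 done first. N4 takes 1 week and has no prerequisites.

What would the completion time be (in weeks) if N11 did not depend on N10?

15

With the dependency in place, N6→N10→N11 = 7+4+6 = 17 sets the finish at 17 weeks.
Without N10→N11, N11's earliest start moves from 11 to 0.
The longest chain is now N5→N9 = 5+10 = 15, so the job takes 15 weeks.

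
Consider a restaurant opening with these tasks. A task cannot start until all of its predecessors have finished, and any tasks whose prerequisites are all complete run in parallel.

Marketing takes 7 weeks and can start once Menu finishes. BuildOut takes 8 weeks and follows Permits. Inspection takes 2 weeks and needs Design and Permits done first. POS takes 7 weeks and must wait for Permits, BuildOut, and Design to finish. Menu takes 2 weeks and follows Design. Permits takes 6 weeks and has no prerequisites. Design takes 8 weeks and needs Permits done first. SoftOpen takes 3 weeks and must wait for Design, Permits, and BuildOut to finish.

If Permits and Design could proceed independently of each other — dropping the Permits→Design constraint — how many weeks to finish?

Original critical path: Permits→Design→Menu→Marketing = 6+8+2+7 = 23 ⇒ 23 weeks.
Without Permits→Design, Design's earliest start moves from 6 to 0.
New critical path: Permits→BuildOut→POS = 6+8+7 = 21 ⇒ 21 weeks.

21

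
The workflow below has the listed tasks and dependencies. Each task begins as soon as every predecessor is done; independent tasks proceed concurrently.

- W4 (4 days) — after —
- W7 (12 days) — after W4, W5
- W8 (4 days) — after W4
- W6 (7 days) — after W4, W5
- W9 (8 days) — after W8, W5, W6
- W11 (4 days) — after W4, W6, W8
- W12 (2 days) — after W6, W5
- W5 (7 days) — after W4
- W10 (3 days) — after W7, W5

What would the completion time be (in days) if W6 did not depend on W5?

Before: longest chain W4→W5→W6→W9 = 4+7+7+8 = 26, finish 26.
Without W5→W6, W6's earliest start moves from 11 to 4.
New critical path: W4→W5→W7→W10 = 4+7+12+3 = 26 ⇒ 26 days.

26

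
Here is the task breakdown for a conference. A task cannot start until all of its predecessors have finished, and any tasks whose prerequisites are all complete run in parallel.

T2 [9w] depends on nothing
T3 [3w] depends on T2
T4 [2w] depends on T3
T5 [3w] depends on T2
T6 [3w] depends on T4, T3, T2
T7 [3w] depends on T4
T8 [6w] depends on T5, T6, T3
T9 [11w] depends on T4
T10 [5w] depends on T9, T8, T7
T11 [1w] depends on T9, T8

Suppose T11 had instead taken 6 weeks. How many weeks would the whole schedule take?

The binding path is T2→T3→T4→T9→T10 = 9+3+2+11+5 = 30; finish at 30 weeks.
T11 has 4 weeks of float (longest path through it is 26).
Now T2→T3→T4→T9→T11 = 9+3+2+11+6 = 31 is longest, so the finish becomes 31 weeks.

31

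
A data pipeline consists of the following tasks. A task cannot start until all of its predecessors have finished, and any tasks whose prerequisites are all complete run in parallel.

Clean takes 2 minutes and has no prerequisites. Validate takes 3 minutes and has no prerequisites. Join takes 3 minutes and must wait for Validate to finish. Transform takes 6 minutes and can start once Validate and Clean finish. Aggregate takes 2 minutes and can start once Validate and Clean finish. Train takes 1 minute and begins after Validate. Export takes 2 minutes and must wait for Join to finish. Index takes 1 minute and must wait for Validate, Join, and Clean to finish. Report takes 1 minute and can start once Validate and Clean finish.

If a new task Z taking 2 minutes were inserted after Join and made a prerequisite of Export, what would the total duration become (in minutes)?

Originally the schedule takes 9 minutes.
With Z inserted, Export now waits for max(Join, Z).
New critical path: Validate→Join→Z→Export = 3+3+2+2 = 10 ⇒ 10 minutes.

10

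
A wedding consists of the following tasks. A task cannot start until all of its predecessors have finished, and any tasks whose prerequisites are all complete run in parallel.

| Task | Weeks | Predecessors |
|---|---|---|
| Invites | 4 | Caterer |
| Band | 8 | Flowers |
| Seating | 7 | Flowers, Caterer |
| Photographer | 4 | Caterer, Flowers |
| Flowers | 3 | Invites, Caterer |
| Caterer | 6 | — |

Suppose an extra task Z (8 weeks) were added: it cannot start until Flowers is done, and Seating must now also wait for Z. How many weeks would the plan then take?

28

Originally the plan takes 21 weeks.
With Z inserted, Seating now waits for max(Flowers, Caterer, Z).
New critical path: Caterer→Invites→Flowers→Z→Seating = 6+4+3+8+7 = 28 ⇒ 28 weeks.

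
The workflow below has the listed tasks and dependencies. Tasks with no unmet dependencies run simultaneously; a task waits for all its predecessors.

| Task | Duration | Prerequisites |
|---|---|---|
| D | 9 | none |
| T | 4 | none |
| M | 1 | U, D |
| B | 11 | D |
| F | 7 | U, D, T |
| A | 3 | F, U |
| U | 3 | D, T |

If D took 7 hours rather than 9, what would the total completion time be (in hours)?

As given, the longest chain is D→U→F→A = 9+3+7+3 = 22, so the finish is 22 hours.
D is on the critical path; changing it to 7 makes that path 20 hours.
The critical path is still D→U→F→A; finish is now 20 hours.

20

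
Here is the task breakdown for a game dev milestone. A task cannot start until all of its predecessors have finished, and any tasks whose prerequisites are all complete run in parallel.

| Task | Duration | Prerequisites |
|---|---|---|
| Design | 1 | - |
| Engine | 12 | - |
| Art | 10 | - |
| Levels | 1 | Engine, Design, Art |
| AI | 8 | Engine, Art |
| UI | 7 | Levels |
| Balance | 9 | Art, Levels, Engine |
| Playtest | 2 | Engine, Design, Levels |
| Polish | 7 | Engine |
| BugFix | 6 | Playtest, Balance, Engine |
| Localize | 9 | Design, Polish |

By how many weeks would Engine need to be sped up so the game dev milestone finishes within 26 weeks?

2

Current finish: 28 weeks; target: 26.
Engine is on every critical path, so each week cut from Engine cuts the finish by one (this holds down to a finish of 26).
Need 28 − 26 = 2 weeks off Engine → Engine becomes 10 weeks, finish becomes 26.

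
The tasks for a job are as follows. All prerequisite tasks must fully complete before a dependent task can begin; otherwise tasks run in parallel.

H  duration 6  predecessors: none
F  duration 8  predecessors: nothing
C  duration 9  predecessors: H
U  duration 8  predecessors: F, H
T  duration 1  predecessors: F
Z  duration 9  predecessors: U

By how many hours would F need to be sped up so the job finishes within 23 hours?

2

Current finish: 25 hours; target: 23.
F is on every critical path, so each hour cut from F cuts the finish by one (this holds down to a finish of 23).
Need 25 − 23 = 2 hours off F → F becomes 6 hours, finish becomes 23.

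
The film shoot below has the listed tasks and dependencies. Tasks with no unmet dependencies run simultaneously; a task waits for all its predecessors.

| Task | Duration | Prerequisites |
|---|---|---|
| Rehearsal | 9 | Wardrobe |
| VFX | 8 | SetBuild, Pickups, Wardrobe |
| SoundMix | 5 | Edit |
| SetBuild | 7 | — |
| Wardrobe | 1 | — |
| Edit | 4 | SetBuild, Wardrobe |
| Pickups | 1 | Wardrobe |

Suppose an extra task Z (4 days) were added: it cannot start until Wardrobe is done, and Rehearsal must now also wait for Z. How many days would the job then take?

Originally the job takes 16 days.
With Z inserted, Rehearsal now waits for max(Wardrobe, Z).
New critical path: SetBuild→Edit→SoundMix = 7+4+5 = 16 ⇒ 16 days.

16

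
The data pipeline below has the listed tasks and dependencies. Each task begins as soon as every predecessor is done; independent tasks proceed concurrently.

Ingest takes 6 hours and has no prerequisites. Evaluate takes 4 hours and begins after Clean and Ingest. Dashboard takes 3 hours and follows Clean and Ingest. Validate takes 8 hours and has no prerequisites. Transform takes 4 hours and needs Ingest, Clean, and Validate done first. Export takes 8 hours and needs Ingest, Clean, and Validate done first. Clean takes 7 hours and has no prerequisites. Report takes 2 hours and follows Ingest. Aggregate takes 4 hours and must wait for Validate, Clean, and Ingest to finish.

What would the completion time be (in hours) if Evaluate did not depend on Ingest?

16

With the dependency in place, Validate→Export = 8+8 = 16 sets the finish at 16 hours.
Dropping Ingest→Evaluate doesn't change Evaluate's earliest start (7); another predecessor still binds.
After: Validate→Export = 8+8 = 16 → 16 hours.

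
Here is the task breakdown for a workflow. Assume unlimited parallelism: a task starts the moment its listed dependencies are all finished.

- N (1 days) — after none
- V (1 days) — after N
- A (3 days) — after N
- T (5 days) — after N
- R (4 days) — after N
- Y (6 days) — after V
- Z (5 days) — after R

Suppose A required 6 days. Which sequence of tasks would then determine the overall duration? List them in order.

N, R, Z

The binding path is N→R→Z = 1+4+5 = 10; finish at 10 days.
A has 6 days of float (longest path through it is 4).
That remains the longest chain; total 10 days.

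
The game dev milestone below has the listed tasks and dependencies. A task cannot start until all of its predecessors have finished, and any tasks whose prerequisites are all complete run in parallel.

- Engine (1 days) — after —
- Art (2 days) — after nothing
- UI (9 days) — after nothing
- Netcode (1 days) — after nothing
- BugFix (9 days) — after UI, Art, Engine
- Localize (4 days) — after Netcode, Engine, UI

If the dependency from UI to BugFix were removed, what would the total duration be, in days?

With the dependency in place, UI→BugFix = 9+9 = 18 sets the finish at 18 days.
Without UI→BugFix, BugFix's earliest start moves from 9 to 2.
New critical path: UI→Localize = 9+4 = 13 ⇒ 13 days.

13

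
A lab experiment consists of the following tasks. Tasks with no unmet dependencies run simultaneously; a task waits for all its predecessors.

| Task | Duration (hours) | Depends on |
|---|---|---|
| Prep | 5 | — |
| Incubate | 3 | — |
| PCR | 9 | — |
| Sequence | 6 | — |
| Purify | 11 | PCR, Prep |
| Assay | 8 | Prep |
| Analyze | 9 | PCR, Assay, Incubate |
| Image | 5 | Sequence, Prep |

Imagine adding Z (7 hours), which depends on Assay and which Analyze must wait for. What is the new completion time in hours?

29

Originally the project takes 22 hours.
With Z inserted, Analyze now waits for max(PCR, Assay, Incubate, Z).
New critical path: Prep→Assay→Z→Analyze = 5+8+7+9 = 29 ⇒ 29 hours.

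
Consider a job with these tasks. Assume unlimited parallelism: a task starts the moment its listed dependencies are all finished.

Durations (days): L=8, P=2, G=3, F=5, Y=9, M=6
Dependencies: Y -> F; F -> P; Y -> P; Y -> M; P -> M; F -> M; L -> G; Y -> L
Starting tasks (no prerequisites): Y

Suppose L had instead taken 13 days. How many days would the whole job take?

Actual critical path: Y→F→P→M = 9+5+2+6 = 22 ⇒ 22 days.
The longest path through L is only 20 days, so L has float 2.
The binding chain switches to Y→L→G = 9+13+3 = 25; finish 25 days.

25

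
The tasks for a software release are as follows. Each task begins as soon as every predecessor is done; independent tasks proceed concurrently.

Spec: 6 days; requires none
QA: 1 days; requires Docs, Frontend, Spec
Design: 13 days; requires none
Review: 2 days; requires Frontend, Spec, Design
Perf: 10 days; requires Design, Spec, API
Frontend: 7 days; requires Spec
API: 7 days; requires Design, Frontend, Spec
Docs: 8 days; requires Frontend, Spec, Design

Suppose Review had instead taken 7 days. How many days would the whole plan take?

Baseline: Spec→Frontend→API→Perf = 6+7+7+10 = 30 → 30 days.
Review is off the critical path — its longest chain is 15 days, giving 15 of slack.
The critical path is still Spec→Frontend→API→Perf; finish is now 30 days.

30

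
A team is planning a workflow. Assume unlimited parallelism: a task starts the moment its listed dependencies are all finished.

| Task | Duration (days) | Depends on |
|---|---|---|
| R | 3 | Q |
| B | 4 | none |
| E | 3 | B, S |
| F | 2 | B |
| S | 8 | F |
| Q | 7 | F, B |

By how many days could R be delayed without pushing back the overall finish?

B→F→S→E = 4+2+8+3 = 17 sets the makespan at 17 days.
The longest chain containing R totals 16 days.
Slack of R = 14 − 13 = 1 day.

1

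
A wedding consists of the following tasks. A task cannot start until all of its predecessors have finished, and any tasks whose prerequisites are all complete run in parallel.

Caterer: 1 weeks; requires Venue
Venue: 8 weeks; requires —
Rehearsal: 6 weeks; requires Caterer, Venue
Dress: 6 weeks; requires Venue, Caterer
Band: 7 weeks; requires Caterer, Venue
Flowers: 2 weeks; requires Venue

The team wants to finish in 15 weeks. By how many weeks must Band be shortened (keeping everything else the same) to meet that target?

Current finish: 16 weeks; target: 15.
Band is on every critical path, so each week cut from Band cuts the finish by one (this holds down to a finish of 15).
Need 16 − 15 = 1 week off Band → Band becomes 6 weeks, finish becomes 15.

1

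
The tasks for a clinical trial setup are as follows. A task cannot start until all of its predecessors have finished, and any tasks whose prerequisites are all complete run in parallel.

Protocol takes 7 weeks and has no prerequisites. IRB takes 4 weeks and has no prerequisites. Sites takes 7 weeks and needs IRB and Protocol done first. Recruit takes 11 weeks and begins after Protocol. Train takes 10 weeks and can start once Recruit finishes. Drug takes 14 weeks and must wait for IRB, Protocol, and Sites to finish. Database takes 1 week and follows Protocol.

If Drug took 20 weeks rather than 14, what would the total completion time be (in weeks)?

The binding path is Protocol→Sites→Drug = 7+7+14 = 28; finish at 28 weeks.
Drug lies on that path, so at 20 weeks the path becomes 34 weeks.
No other chain overtakes it, so the finish is 34 weeks.

34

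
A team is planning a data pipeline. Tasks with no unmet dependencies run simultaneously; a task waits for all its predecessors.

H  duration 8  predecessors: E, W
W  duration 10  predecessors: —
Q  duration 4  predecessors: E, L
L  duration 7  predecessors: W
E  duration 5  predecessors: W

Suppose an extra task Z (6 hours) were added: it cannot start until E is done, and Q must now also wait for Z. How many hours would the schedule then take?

Originally the schedule takes 23 hours.
With Z inserted, Q now waits for max(E, L, Z).
New critical path: W→E→Z→Q = 10+5+6+4 = 25 ⇒ 25 hours.

25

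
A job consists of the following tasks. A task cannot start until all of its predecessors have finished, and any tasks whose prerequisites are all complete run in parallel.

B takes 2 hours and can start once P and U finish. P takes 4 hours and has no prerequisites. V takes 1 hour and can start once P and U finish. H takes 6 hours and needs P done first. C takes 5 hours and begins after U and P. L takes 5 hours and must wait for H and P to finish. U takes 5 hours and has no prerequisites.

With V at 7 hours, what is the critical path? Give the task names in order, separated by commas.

The binding path is P→H→L = 4+6+5 = 15; finish at 15 hours.
The longest path through V is only 6 hours, so V has float 9.
No other chain overtakes it, so the finish is 15 hours.

P, H, L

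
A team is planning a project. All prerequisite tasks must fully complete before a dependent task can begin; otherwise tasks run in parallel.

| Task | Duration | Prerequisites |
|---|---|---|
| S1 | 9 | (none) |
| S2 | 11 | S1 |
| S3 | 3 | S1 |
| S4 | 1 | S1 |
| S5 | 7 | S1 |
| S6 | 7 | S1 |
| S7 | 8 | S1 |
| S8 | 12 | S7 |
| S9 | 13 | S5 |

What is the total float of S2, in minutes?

9

The longest chain is S1→S5→S9 = 9+7+13 = 29; overall finish 29 minutes.
S2 finishes as early as 20 and must finish by 29.
Slack of S2 = 18 − 9 = 9 minutes.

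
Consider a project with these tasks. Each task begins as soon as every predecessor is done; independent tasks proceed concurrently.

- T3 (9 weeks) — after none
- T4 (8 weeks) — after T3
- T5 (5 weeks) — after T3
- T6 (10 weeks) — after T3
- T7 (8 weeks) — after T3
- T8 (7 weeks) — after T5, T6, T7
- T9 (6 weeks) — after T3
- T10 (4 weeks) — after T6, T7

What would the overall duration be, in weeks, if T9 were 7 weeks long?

26

Actual critical path: T3→T6→T8 = 9+10+7 = 26 ⇒ 26 weeks.
The longest path through T9 is only 15 weeks, so T9 has float 11.
The critical path is still T3→T6→T8; finish is now 26 weeks.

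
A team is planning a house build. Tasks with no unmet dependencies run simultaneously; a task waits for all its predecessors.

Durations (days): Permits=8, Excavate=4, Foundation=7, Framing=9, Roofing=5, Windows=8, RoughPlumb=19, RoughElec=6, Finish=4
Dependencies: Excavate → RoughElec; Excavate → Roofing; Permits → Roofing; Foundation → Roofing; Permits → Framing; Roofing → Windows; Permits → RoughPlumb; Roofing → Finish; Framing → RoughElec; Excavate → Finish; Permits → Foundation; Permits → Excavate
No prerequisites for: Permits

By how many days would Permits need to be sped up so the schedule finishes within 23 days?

Current finish: 28 days; target: 23.
Permits is on every critical path, so each day cut from Permits cuts the finish by one (this holds down to a finish of 21).
Need 28 − 23 = 5 days off Permits → Permits becomes 3 days, finish becomes 23.

5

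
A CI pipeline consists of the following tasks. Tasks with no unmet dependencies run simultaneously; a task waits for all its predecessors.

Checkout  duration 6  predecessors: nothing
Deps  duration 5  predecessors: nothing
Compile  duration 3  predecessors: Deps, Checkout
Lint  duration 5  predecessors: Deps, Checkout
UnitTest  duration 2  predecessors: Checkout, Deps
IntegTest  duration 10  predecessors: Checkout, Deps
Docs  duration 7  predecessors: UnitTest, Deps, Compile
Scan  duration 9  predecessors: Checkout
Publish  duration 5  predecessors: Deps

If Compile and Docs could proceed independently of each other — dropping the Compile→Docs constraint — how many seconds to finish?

16

Original critical path: Checkout→Compile→Docs = 6+3+7 = 16 ⇒ 16 seconds.
Without Compile→Docs, Docs's earliest start moves from 9 to 8.
After: Checkout→IntegTest = 6+10 = 16 → 16 seconds.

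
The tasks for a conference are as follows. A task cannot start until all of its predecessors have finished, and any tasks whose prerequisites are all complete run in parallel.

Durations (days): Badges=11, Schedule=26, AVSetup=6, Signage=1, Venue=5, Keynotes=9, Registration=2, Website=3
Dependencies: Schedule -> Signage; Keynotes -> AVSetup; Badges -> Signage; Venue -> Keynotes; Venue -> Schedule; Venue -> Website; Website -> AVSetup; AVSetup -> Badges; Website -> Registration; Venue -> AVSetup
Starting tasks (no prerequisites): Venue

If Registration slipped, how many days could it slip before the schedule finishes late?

Venue→Schedule→Signage = 5+26+1 = 32 sets the makespan at 32 days.
Registration finishes as early as 10 and must finish by 32.
Float = 32 − 10 = 22.

22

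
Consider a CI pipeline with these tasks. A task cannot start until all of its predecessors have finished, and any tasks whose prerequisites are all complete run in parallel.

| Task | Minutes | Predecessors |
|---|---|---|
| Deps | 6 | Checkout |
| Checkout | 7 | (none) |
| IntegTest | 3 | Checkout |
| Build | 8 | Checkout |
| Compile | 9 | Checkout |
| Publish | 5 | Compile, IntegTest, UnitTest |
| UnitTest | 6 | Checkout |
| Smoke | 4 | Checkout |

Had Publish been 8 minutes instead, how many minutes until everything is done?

Baseline: Checkout→Compile→Publish = 7+9+5 = 21 → 21 minutes.
Since Publish is critical, the +3 change carries straight to that chain (now 24 minutes).
That remains the longest chain; total 24 minutes.

24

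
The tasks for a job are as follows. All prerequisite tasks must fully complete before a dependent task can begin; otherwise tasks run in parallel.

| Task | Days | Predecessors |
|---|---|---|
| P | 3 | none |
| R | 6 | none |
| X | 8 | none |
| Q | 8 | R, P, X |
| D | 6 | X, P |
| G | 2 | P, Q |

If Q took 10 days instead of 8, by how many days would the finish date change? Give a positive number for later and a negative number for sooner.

2

Critical path before the change: X→Q→G = 8+8+2 = 18 giving 18 days.
Q lies on that path, so at 10 days the path becomes 20 days.
The critical path is still X→Q→G; finish is now 20 days.
Change in finish: 20 − 18 = +2 days.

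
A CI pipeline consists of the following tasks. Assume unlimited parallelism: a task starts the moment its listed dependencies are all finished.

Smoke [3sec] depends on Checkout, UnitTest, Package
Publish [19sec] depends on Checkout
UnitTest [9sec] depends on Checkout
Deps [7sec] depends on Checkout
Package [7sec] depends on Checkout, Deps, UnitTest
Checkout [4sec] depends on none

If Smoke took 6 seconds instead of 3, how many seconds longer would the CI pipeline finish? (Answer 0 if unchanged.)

Actual critical path: Checkout→UnitTest→Package→Smoke = 4+9+7+3 = 23 ⇒ 23 seconds.
Since Smoke is critical, the +3 change carries straight to that chain (now 26 seconds).
That remains the longest chain; total 26 seconds.
Change in finish: 26 − 23 = +3 seconds.

3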